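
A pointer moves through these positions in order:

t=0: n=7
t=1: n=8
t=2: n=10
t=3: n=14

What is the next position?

The jumps are +1, +2, +4 — a geometric progression with ratio 2.
step 4: 14 + 8 → n=22

n=22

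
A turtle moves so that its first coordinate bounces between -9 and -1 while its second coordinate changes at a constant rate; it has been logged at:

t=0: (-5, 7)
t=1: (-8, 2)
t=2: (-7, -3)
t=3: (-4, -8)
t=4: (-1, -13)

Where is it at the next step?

The first coordinate reflects between -9 and -1, moving 3 per step.
  step 5: -1 → -4
The second coordinate changes by -5 each step: at step 5 it is -18.

(-4, -18)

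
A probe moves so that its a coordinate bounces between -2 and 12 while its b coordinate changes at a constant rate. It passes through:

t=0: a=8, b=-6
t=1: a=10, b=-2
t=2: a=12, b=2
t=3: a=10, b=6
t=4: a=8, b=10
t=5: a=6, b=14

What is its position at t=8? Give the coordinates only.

The a coordinate travels 2 per step and bounces off the walls at -2 and 12.
  step 6: 6 → 4
  step 7: 4 → 2
  step 8: 2 → 0
The b coordinate changes by +4 each step: at step 8 it is 26.

a=0, b=26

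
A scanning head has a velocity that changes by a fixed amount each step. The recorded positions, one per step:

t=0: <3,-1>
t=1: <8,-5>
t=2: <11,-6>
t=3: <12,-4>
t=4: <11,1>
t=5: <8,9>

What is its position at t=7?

<-4,34>

Taking differences between consecutive positions: <+5,-4>, <+3,-1>, <+1,+2>, <-1,+5>, <-3,+8>. These grow by <-2,+3> each step.
step 6: <8,9> + <-5,+11> → <3,20>
step 7: <3,20> + <-7,+14> → <-4,34>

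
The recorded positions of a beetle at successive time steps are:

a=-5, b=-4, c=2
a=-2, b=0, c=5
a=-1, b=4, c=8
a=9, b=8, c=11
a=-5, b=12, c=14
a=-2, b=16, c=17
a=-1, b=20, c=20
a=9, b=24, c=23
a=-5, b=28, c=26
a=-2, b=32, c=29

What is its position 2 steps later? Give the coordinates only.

a=9, b=40, c=35

A: cycles through -5, -2, -1, 9 every 4 steps. Step 11 lands at position 3 of the cycle → 9.
B: linear, +4 per step → 40 at step 11.
C: linear, +3 per step → 35 at step 11.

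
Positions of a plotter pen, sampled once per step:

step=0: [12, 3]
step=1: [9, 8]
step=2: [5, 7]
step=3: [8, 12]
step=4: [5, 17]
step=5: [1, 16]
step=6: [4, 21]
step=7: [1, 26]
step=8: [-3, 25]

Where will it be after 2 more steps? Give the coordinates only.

[-3, 35]

The moves between consecutive positions are [-3, +5], [-4, -1], [+3, +5], [-3, +5], [-4, -1], [+3, +5], [-3, +5], [-4, -1]; they repeat the 3-cycle [[-3, +5], [-4, -1], [+3, +5]].
step 9: apply [+3, +5] → [0, 30]
step 10: apply [-3, +5] → [-3, 35]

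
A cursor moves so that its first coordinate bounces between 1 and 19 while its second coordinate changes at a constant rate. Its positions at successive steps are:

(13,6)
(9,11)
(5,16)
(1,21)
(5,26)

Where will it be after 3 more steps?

The first coordinate reflects between 1 and 19, moving 4 per step.
  step 5: 5 → 9
  step 6: 9 → 13
  step 7: 13 → 17
The second coordinate changes by +5 each step: at step 7 it is 41.

(17,41)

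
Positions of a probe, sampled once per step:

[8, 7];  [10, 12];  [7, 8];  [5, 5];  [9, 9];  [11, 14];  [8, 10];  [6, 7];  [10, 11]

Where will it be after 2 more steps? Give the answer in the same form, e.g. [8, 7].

The moves between consecutive positions are [+2, +5], [-3, -4], [-2, -3], [+4, +4], [+2, +5], [-3, -4], [-2, -3], [+4, +4]; they repeat the 4-cycle [[+2, +5], [-3, -4], [-2, -3], [+4, +4]].
step 9: apply [+2, +5] → [12, 16]
step 10: apply [-3, -4] → [9, 12]

[9, 12]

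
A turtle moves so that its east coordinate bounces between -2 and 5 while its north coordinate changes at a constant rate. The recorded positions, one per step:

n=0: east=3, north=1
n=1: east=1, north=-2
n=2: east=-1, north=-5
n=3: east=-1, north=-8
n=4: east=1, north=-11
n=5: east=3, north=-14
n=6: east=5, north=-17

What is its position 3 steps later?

east=-1, north=-26

The east coordinate travels 2 per step and bounces off the walls at -2 and 5.
  step 7: 5 → 3
  step 8: 3 → 1
  step 9: 1 → -1
The north coordinate changes by -3 each step: at step 9 it is -26.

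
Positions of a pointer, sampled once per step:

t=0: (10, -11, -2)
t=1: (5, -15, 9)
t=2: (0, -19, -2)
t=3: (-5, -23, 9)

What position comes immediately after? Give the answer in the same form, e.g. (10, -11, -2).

First: linear, -5 per step → -10 at step 4.
Second: linear, -4 per step → -27 at step 4.
Third: cycles through -2, 9 every 2 steps. Step 4 lands at position 0 of the cycle → -2.

(-10, -27, -2)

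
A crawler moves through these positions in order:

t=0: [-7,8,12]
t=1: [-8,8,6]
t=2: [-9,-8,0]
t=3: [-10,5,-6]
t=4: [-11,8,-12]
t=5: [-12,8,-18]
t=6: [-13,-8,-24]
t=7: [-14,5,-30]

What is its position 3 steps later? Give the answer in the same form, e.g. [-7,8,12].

First: linear, -1 per step → -17 at step 10.
Second: cycles through 8, 8, -8, 5 every 4 steps. Step 10 lands at position 2 of the cycle → -8.
Third: linear, -6 per step → -48 at step 10.

[-17,-8,-48]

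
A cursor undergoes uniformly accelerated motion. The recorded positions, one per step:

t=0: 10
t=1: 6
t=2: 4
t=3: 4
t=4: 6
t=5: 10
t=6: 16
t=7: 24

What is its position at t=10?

Successive displacements: -4, -2, +0, +2, +4, +6, +8 — each changes by +2.
step 8: 24 + 10 → 34
step 9: 34 + 12 → 46
step 10: 46 + 14 → 60

60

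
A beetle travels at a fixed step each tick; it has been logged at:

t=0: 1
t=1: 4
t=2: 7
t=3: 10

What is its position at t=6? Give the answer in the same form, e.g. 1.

19

The position changes by +3 every step.
step 4: 10 + 3 → 13
step 5: 13 + 3 → 16
step 6: 16 + 3 → 19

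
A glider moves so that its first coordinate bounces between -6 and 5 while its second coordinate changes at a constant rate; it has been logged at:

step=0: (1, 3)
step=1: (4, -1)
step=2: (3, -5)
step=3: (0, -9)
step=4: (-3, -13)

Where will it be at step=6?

The first coordinate travels 3 per step and bounces off the walls at -6 and 5.
  step 5: -3 → -6
  step 6: -6 → -3
The second coordinate changes by -4 each step: at step 6 it is -21.

(-3, -21)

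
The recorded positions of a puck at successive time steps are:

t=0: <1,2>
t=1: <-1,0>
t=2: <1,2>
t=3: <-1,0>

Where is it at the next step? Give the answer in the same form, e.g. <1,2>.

Consecutive displacements <-2,-2>, <+2,+2>, <-2,-2> scale by a factor of -1 each step.
step 4: <-1,0> + <+2,+2> → <1,2>

<1,2>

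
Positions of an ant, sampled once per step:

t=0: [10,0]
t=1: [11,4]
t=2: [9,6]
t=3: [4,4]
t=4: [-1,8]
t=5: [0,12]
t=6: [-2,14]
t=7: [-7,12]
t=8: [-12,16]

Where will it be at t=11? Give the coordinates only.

[-18,20]

Differencing gives [+1,+4], [-2,+2], [-5,-2], [-5,+4], [+1,+4], [-2,+2], [-5,-2], [-5,+4]. This is the pattern [+1,+4], [-2,+2], [-5,-2], [-5,+4] repeated.
step 9: apply [+1,+4] → [-11,20]
step 10: apply [-2,+2] → [-13,22]
step 11: apply [-5,-2] → [-18,20]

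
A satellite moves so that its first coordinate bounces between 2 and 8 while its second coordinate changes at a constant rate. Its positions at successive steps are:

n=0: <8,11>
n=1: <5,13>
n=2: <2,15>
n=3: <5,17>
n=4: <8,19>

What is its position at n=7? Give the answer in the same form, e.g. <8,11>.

<5,25>

The first coordinate travels 3 per step and bounces off the walls at 2 and 8.
  step 5: 8 → 5
  step 6: 5 → 2
  step 7: 2 → 5
The second coordinate changes by +2 each step: at step 7 it is 25.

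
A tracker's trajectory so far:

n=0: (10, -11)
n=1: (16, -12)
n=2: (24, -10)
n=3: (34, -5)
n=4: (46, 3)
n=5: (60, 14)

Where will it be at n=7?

First differences are (+6, -1), (+8, +2), (+10, +5), (+12, +8), (+14, +11); their common second difference is (+2, +3) (constant acceleration).
step 6: (60, 14) + (+16, +14) → (76, 28)
step 7: (76, 28) + (+18, +17) → (94, 45)

(94, 45)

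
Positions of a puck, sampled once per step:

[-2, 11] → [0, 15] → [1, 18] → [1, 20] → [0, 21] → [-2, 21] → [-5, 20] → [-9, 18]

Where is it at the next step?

Successive displacements: [+2, +4], [+1, +3], [+0, +2], [-1, +1], [-2, +0], [-3, -1], [-4, -2] — each changes by [-1, -1].
step 8: [-9, 18] + [-5, -3] → [-14, 15]

[-14, 15]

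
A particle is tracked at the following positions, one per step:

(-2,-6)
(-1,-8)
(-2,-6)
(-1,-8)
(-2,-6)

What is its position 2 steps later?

Step-to-step displacements: (+1,-2), (-1,+2), (+1,-2), (-1,+2); each is -1× the previous.
step 5: (-2,-6) + (+1,-2) → (-1,-8)
step 6: (-1,-8) + (-1,+2) → (-2,-6)

(-2,-6)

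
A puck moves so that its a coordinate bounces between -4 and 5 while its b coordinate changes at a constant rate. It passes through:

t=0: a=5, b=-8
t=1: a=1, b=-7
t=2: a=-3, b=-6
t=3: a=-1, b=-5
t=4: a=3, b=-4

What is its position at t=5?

a=3, b=-3

The a coordinate reflects between -4 and 5, moving 4 per step.
  step 5: 3 → 3
The b coordinate changes by +1 each step: at step 5 it is -3.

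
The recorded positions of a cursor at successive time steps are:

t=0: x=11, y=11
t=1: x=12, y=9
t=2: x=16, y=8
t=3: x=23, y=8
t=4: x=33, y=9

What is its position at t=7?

Taking differences between consecutive positions: (+1, -2), (+4, -1), (+7, +0), (+10, +1). These grow by (+3, +1) each step.
step 5: x=33, y=9 + (+13, +2) → x=46, y=11
step 6: x=46, y=11 + (+16, +3) → x=62, y=14
step 7: x=62, y=14 + (+19, +4) → x=81, y=18

x=81, y=18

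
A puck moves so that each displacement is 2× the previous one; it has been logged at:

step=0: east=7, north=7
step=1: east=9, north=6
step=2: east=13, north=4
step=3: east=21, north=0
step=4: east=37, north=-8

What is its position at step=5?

Step-to-step displacements: (+2, -1), (+4, -2), (+8, -4), (+16, -8); each is 2× the previous.
step 5: east=37, north=-8 + (+32, -16) → east=69, north=-24

east=69, north=-24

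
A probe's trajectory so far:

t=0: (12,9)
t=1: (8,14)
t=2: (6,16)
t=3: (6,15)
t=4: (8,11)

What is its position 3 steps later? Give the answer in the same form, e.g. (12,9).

(26,-19)

First differences are (-4,+5), (-2,+2), (+0,-1), (+2,-4); their common second difference is (+2,-3) (constant acceleration).
step 5: (8,11) + (+4,-7) → (12,4)
step 6: (12,4) + (+6,-10) → (18,-6)
step 7: (18,-6) + (+8,-13) → (26,-19)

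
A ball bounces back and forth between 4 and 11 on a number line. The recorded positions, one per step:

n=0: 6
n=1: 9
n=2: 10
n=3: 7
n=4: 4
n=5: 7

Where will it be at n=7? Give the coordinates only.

9

The value reflects between 4 and 11, moving 3 per step.
  step 6: 7 → 10
  step 7: 10 → 9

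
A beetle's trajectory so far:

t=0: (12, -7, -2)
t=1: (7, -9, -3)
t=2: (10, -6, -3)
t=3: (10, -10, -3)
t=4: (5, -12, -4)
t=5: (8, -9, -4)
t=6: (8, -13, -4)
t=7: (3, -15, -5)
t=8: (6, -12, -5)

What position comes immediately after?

(6, -16, -5)

Step-to-step displacements: (-5, -2, -1), (+3, +3, +0), (+0, -4, +0), (-5, -2, -1), (+3, +3, +0), (+0, -4, +0), (-5, -2, -1), (+3, +3, +0) — a repeating cycle of length 3.
step 9: apply (+0, -4, +0) → (6, -16, -5)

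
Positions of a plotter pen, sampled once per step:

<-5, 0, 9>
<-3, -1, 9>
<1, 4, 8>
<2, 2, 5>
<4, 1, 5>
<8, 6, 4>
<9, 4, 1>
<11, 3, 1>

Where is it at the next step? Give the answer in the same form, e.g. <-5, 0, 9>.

<15, 8, 0>

The moves between consecutive positions are <+2, -1, +0>, <+4, +5, -1>, <+1, -2, -3>, <+2, -1, +0>, <+4, +5, -1>, <+1, -2, -3>, <+2, -1, +0>; they repeat the 3-cycle [<+2, -1, +0>, <+4, +5, -1>, <+1, -2, -3>].
step 8: apply <+4, +5, -1> → <15, 8, 0>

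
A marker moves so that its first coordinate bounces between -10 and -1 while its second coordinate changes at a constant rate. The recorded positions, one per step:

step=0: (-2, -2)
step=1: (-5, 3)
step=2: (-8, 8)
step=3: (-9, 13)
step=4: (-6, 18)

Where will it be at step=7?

The first coordinate travels 3 per step and bounces off the walls at -10 and -1.
  step 5: -6 → -3
  step 6: -3 → -2
  step 7: -2 → -5
The second coordinate changes by +5 each step: at step 7 it is 33.

(-5, 33)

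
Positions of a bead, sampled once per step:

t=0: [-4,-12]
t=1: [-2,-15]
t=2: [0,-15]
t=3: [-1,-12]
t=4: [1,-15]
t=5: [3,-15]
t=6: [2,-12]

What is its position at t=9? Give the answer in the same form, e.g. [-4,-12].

The moves between consecutive positions are [+2,-3], [+2,+0], [-1,+3], [+2,-3], [+2,+0], [-1,+3]; they repeat the 3-cycle [[+2,-3], [+2,+0], [-1,+3]].
step 7: apply [+2,-3] → [4,-15]
step 8: apply [+2,+0] → [6,-15]
step 9: apply [-1,+3] → [5,-12]

[5,-12]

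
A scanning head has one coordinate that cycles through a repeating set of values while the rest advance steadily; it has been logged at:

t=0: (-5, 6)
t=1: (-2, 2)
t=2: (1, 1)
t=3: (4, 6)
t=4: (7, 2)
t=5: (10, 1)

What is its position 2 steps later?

First: linear, +3 per step → 16 at step 7.
Second: cycles through 6, 2, 1 every 3 steps. Step 7 lands at position 1 of the cycle → 2.

(16, 2)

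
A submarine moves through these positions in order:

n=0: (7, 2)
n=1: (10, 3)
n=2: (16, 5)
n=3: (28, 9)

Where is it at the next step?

(52, 17)

The jumps are (+3, +1), (+6, +2), (+12, +4) — a geometric progression with ratio 2.
step 4: (28, 9) + (+24, +8) → (52, 17)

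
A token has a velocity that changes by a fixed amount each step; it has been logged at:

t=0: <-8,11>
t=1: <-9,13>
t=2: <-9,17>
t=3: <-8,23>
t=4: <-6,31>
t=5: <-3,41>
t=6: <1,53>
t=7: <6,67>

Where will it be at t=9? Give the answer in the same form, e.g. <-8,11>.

Taking differences between consecutive positions: <-1,+2>, <+0,+4>, <+1,+6>, <+2,+8>, <+3,+10>, <+4,+12>, <+5,+14>. These grow by <+1,+2> each step.
step 8: <6,67> + <+6,+16> → <12,83>
step 9: <12,83> + <+7,+18> → <19,101>

<19,101>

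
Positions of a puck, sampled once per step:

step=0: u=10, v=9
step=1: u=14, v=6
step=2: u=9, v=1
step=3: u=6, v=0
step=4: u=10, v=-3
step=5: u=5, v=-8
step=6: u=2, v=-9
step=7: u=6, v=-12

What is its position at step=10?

The moves between consecutive positions are (+4,-3), (-5,-5), (-3,-1), (+4,-3), (-5,-5), (-3,-1), (+4,-3); they repeat the 3-cycle [(+4,-3), (-5,-5), (-3,-1)].
step 8: apply (-5,-5) → u=1, v=-17
step 9: apply (-3,-1) → u=-2, v=-18
step 10: apply (+4,-3) → u=2, v=-21

u=2, v=-21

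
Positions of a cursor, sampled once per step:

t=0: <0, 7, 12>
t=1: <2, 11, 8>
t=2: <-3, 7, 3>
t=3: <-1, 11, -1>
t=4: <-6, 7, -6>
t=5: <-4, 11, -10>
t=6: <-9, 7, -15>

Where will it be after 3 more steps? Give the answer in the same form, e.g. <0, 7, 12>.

Differencing gives <+2, +4, -4>, <-5, -4, -5>, <+2, +4, -4>, <-5, -4, -5>, <+2, +4, -4>, <-5, -4, -5>. This is the pattern <+2, +4, -4>, <-5, -4, -5> repeated.
step 7: apply <+2, +4, -4> → <-7, 11, -19>
step 8: apply <-5, -4, -5> → <-12, 7, -24>
step 9: apply <+2, +4, -4> → <-10, 11, -28>

<-10, 11, -28>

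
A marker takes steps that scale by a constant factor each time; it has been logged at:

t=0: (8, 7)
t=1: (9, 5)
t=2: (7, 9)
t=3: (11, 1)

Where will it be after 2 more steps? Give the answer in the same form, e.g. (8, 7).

The jumps are (+1, -2), (-2, +4), (+4, -8) — a geometric progression with ratio -2.
step 4: (11, 1) + (-8, +16) → (3, 17)
step 5: (3, 17) + (+16, -32) → (19, -15)

(19, -15)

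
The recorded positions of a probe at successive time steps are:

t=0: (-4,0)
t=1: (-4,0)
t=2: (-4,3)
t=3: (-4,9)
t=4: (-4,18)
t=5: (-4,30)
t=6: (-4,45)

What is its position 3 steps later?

(-4,108)

First differences are (+0,+0), (+0,+3), (+0,+6), (+0,+9), (+0,+12), (+0,+15); their common second difference is (+0,+3) (constant acceleration).
step 7: (-4,45) + (+0,+18) → (-4,63)
step 8: (-4,63) + (+0,+21) → (-4,84)
step 9: (-4,84) + (+0,+24) → (-4,108)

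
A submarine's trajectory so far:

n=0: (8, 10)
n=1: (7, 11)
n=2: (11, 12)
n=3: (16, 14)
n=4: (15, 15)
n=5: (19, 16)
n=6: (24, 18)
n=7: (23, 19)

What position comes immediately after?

Step-to-step displacements: (-1, +1), (+4, +1), (+5, +2), (-1, +1), (+4, +1), (+5, +2), (-1, +1) — a repeating cycle of length 3.
step 8: apply (+4, +1) → (27, 20)

(27, 20)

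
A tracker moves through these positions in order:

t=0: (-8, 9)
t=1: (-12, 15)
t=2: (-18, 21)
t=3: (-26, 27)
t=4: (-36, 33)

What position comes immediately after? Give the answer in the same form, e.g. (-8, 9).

Taking differences between consecutive positions: (-4, +6), (-6, +6), (-8, +6), (-10, +6). These grow by (-2, +0) each step.
step 5: (-36, 33) + (-12, +6) → (-48, 39)

(-48, 39)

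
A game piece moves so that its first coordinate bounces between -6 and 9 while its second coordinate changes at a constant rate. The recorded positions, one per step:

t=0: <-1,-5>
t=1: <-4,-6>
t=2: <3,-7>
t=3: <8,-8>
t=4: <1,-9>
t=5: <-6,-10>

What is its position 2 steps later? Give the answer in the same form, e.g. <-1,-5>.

The first coordinate travels 7 per step and bounces off the walls at -6 and 9.
  step 6: -6 → 1
  step 7: 1 → 8
The second coordinate changes by -1 each step: at step 7 it is -12.

<8,-12>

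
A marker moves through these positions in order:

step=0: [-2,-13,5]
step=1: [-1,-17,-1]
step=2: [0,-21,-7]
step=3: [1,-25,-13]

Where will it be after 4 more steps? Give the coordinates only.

The position changes by [+1,-4,-6] every step.
step 4: [1,-25,-13] + [+1,-4,-6] → [2,-29,-19]
step 5: [2,-29,-19] + [+1,-4,-6] → [3,-33,-25]
step 6: [3,-33,-25] + [+1,-4,-6] → [4,-37,-31]
step 7: [4,-37,-31] + [+1,-4,-6] → [5,-41,-37]

[5,-41,-37]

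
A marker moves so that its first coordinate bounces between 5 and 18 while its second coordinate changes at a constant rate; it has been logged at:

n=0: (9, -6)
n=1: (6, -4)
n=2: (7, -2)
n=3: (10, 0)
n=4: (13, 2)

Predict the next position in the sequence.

(16, 4)

The first coordinate travels 3 per step and bounces off the walls at 5 and 18.
  step 5: 13 → 16
The second coordinate changes by +2 each step: at step 5 it is 4.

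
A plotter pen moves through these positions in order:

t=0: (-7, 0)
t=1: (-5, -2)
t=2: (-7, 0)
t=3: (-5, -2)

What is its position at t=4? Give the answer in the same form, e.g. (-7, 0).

Step-to-step displacements: (+2, -2), (-2, +2), (+2, -2); each is -1× the previous.
step 4: (-5, -2) + (-2, +2) → (-7, 0)

(-7, 0)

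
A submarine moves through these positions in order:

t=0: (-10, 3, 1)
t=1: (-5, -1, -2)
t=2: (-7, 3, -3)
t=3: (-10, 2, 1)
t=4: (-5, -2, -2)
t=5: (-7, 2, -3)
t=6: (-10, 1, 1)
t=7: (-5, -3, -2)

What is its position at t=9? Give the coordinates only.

Differencing gives (+5, -4, -3), (-2, +4, -1), (-3, -1, +4), (+5, -4, -3), (-2, +4, -1), (-3, -1, +4), (+5, -4, -3). This is the pattern (+5, -4, -3), (-2, +4, -1), (-3, -1, +4) repeated.
step 8: apply (-2, +4, -1) → (-7, 1, -3)
step 9: apply (-3, -1, +4) → (-10, 0, 1)

(-10, 0, 1)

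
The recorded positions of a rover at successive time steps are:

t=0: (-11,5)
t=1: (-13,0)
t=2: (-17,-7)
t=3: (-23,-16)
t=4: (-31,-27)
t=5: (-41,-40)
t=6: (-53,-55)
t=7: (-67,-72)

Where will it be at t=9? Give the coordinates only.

(-101,-112)

Taking differences between consecutive positions: (-2,-5), (-4,-7), (-6,-9), (-8,-11), (-10,-13), (-12,-15), (-14,-17). These grow by (-2,-2) each step.
step 8: (-67,-72) + (-16,-19) → (-83,-91)
step 9: (-83,-91) + (-18,-21) → (-101,-112)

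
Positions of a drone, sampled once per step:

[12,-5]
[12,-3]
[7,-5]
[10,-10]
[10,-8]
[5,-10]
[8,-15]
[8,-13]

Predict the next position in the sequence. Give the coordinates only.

[3,-15]

The moves between consecutive positions are [+0,+2], [-5,-2], [+3,-5], [+0,+2], [-5,-2], [+3,-5], [+0,+2]; they repeat the 3-cycle [[+0,+2], [-5,-2], [+3,-5]].
step 8: apply [-5,-2] → [3,-15]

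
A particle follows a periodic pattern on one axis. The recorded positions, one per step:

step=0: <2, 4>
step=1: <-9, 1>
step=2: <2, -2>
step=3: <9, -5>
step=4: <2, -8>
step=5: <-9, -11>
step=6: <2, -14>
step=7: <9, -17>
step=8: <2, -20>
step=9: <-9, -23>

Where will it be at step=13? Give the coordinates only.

First: cycles through 2, -9, 2, 9 every 4 steps. Step 13 lands at position 1 of the cycle → -9.
Second: linear, -3 per step → -35 at step 13.

<-9, -35>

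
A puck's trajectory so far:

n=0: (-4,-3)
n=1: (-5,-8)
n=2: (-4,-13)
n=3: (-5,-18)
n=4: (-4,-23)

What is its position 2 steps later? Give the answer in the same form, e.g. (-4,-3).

(-4,-33)

First: cycles through -4, -5 every 2 steps. Step 6 lands at position 0 of the cycle → -4.
Second: linear, -5 per step → -33 at step 6.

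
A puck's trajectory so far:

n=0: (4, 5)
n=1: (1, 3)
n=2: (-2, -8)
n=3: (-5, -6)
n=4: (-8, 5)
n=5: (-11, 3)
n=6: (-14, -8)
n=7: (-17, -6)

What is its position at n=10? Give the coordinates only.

The first coordinate changes by -3 each step, so at step 10 it is 4 + 10·(-3) = -26.
The second coordinate repeats the cycle [5, 3, -8, -6] with period 4; step 10 mod 4 = 2, giving -8.

(-26, -8)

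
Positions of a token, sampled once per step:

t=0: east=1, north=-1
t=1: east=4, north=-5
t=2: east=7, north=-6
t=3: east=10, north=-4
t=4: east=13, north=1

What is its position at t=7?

east=22, north=34

First differences are (+3,-4), (+3,-1), (+3,+2), (+3,+5); their common second difference is (+0,+3) (constant acceleration).
step 5: east=13, north=1 + (+3,+8) → east=16, north=9
step 6: east=16, north=9 + (+3,+11) → east=19, north=20
step 7: east=19, north=20 + (+3,+14) → east=22, north=34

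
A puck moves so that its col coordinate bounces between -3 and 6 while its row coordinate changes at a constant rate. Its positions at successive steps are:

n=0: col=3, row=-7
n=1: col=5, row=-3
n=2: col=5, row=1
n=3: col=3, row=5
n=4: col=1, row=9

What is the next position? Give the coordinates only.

The col coordinate reflects between -3 and 6, moving 2 per step.
  step 5: 1 → -1
The row coordinate changes by +4 each step: at step 5 it is 13.

col=-1, row=13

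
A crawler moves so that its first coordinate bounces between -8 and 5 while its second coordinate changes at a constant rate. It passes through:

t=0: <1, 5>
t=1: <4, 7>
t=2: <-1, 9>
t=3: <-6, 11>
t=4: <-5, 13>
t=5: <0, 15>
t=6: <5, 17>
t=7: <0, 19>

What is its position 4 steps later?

The first coordinate travels 5 per step and bounces off the walls at -8 and 5.
  step 8: 0 → -5
  step 9: -5 → -6
  step 10: -6 → -1
  step 11: -1 → 4
The second coordinate changes by +2 each step: at step 11 it is 27.

<4, 27>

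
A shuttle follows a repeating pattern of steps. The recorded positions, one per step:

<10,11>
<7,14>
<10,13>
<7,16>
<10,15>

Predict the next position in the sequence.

The moves between consecutive positions are <-3,+3>, <+3,-1>, <-3,+3>, <+3,-1>; they repeat the 2-cycle [<-3,+3>, <+3,-1>].
step 5: apply <-3,+3> → <7,18>

<7,18>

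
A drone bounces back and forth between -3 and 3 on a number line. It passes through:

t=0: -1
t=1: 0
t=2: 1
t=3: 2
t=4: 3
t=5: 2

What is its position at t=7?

0

The value reflects between -3 and 3, moving 1 per step.
  step 6: 2 → 1
  step 7: 1 → 0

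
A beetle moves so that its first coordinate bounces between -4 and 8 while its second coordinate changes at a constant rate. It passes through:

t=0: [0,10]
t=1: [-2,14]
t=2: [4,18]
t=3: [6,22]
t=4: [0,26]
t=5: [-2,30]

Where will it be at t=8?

[0,42]

The first coordinate reflects between -4 and 8, moving 6 per step.
  step 6: -2 → 4
  step 7: 4 → 6
  step 8: 6 → 0
The second coordinate changes by +4 each step: at step 8 it is 42.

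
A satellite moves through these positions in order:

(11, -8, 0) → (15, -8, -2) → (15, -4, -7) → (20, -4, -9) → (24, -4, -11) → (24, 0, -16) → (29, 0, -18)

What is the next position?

(33, 0, -20)

Step-to-step displacements: (+4, +0, -2), (+0, +4, -5), (+5, +0, -2), (+4, +0, -2), (+0, +4, -5), (+5, +0, -2) — a repeating cycle of length 3.
step 7: apply (+4, +0, -2) → (33, 0, -20)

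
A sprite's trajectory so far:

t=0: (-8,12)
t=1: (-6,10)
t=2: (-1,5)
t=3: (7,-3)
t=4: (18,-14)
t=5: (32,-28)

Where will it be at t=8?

(92,-88)

Successive displacements: (+2,-2), (+5,-5), (+8,-8), (+11,-11), (+14,-14) — each changes by (+3,-3).
step 6: (32,-28) + (+17,-17) → (49,-45)
step 7: (49,-45) + (+20,-20) → (69,-65)
step 8: (69,-65) + (+23,-23) → (92,-88)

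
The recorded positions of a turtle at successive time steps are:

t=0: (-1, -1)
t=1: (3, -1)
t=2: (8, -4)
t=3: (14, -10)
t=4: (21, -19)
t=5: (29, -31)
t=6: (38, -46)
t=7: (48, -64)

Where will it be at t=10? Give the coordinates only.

Successive displacements: (+4, +0), (+5, -3), (+6, -6), (+7, -9), (+8, -12), (+9, -15), (+10, -18) — each changes by (+1, -3).
step 8: (48, -64) + (+11, -21) → (59, -85)
step 9: (59, -85) + (+12, -24) → (71, -109)
step 10: (71, -109) + (+13, -27) → (84, -136)

(84, -136)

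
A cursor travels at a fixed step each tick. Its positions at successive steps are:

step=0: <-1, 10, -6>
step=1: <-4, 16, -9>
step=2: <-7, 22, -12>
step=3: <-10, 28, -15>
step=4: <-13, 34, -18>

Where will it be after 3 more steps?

<-22, 52, -27>

Each step adds <-3, +6, -3> to the position.
step 5: <-13, 34, -18> + <-3, +6, -3> → <-16, 40, -21>
step 6: <-16, 40, -21> + <-3, +6, -3> → <-19, 46, -24>
step 7: <-19, 46, -24> + <-3, +6, -3> → <-22, 52, -27>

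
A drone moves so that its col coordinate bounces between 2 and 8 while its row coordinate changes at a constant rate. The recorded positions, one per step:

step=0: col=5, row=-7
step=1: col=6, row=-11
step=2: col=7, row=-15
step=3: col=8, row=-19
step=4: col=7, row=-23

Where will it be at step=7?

The col coordinate travels 1 per step and bounces off the walls at 2 and 8.
  step 5: 7 → 6
  step 6: 6 → 5
  step 7: 5 → 4
The row coordinate changes by -4 each step: at step 7 it is -35.

col=4, row=-35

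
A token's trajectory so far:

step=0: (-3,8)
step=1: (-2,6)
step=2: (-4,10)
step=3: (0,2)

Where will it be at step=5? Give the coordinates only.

(8,-14)

The jumps are (+1,-2), (-2,+4), (+4,-8) — a geometric progression with ratio -2.
step 4: (0,2) + (-8,+16) → (-8,18)
step 5: (-8,18) + (+16,-32) → (8,-14)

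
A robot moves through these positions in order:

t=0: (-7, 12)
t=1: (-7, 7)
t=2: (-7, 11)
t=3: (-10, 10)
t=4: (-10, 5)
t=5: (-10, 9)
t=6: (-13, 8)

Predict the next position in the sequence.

Step-to-step displacements: (+0, -5), (+0, +4), (-3, -1), (+0, -5), (+0, +4), (-3, -1) — a repeating cycle of length 3.
step 7: apply (+0, -5) → (-13, 3)

(-13, 3)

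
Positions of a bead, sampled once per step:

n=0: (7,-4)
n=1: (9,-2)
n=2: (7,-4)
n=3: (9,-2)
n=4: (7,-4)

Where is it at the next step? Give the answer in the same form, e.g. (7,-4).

The jumps are (+2,+2), (-2,-2), (+2,+2), (-2,-2) — a geometric progression with ratio -1.
step 5: (7,-4) + (+2,+2) → (9,-2)

(9,-2)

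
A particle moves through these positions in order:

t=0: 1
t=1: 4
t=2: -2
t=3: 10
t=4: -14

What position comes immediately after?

34

Consecutive displacements +3, -6, +12, -24 scale by a factor of -2 each step.
step 5: -14 + 48 → 34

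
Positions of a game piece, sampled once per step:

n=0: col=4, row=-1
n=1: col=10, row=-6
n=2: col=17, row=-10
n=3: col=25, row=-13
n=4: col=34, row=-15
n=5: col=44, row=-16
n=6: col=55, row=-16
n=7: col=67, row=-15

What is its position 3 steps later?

col=109, row=-6

Taking differences between consecutive positions: (+6, -5), (+7, -4), (+8, -3), (+9, -2), (+10, -1), (+11, +0), (+12, +1). These grow by (+1, +1) each step.
step 8: col=67, row=-15 + (+13, +2) → col=80, row=-13
step 9: col=80, row=-13 + (+14, +3) → col=94, row=-10
step 10: col=94, row=-10 + (+15, +4) → col=109, row=-6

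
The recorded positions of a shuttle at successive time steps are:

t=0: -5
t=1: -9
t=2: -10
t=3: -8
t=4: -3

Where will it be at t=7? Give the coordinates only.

Taking differences between consecutive positions: -4, -1, +2, +5. These grow by +3 each step.
step 5: -3 + 8 → 5
step 6: 5 + 11 → 16
step 7: 16 + 14 → 30

30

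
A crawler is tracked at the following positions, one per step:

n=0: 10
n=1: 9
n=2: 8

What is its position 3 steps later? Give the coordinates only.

Each step adds -1 to the position.
step 3: 8 − 1 → 7
step 4: 7 − 1 → 6
step 5: 6 − 1 → 5

5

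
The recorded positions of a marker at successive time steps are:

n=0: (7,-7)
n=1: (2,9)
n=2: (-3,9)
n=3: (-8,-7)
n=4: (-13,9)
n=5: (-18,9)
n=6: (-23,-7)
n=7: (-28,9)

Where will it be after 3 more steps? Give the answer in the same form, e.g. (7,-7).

(-43,9)

The first coordinate changes by -5 each step, so at step 10 it is 7 + 10·(-5) = -43.
The second coordinate repeats the cycle [-7, 9, 9] with period 3; step 10 mod 3 = 1, giving 9.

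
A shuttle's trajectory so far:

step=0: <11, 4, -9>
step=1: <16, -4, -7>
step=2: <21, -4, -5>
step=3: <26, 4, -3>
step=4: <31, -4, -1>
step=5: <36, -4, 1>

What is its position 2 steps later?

First: linear, +5 per step → 46 at step 7.
Second: cycles through 4, -4, -4 every 3 steps. Step 7 lands at position 1 of the cycle → -4.
Third: linear, +2 per step → 5 at step 7.

<46, -4, 5>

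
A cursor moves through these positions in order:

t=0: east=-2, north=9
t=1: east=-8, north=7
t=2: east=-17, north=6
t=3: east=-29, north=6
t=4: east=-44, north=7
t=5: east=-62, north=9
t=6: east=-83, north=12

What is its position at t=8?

east=-134, north=21

Successive displacements: (-6, -2), (-9, -1), (-12, +0), (-15, +1), (-18, +2), (-21, +3) — each changes by (-3, +1).
step 7: east=-83, north=12 + (-24, +4) → east=-107, north=16
step 8: east=-107, north=16 + (-27, +5) → east=-134, north=21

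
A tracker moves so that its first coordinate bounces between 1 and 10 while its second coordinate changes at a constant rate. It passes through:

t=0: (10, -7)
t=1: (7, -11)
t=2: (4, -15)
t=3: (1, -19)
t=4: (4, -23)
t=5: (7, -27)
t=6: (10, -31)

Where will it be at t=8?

(4, -39)

The first coordinate reflects between 1 and 10, moving 3 per step.
  step 7: 10 → 7
  step 8: 7 → 4
The second coordinate changes by -4 each step: at step 8 it is -39.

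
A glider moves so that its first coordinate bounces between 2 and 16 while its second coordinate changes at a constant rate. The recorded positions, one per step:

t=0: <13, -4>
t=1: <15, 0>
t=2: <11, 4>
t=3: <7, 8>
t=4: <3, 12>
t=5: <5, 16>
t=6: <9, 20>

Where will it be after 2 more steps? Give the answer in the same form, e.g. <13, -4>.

<15, 28>

The first coordinate travels 4 per step and bounces off the walls at 2 and 16.
  step 7: 9 → 13
  step 8: 13 → 15
The second coordinate changes by +4 each step: at step 8 it is 28.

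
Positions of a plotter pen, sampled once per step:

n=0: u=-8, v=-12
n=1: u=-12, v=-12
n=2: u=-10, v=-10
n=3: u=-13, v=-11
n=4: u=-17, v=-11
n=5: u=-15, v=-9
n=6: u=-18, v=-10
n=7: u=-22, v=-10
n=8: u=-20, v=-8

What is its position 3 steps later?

Step-to-step displacements: (-4, +0), (+2, +2), (-3, -1), (-4, +0), (+2, +2), (-3, -1), (-4, +0), (+2, +2) — a repeating cycle of length 3.
step 9: apply (-3, -1) → u=-23, v=-9
step 10: apply (-4, +0) → u=-27, v=-9
step 11: apply (+2, +2) → u=-25, v=-7

u=-25, v=-7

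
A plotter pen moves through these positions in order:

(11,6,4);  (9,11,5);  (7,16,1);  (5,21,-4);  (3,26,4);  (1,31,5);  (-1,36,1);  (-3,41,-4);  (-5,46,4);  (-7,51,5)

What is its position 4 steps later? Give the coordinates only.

First: linear, -2 per step → -15 at step 13.
Second: linear, +5 per step → 71 at step 13.
Third: cycles through 4, 5, 1, -4 every 4 steps. Step 13 lands at position 1 of the cycle → 5.

(-15,71,5)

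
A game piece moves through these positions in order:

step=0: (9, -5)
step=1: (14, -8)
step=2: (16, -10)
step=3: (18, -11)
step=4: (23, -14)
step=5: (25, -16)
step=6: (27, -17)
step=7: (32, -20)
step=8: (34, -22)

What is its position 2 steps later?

(41, -26)

Step-to-step displacements: (+5, -3), (+2, -2), (+2, -1), (+5, -3), (+2, -2), (+2, -1), (+5, -3), (+2, -2) — a repeating cycle of length 3.
step 9: apply (+2, -1) → (36, -23)
step 10: apply (+5, -3) → (41, -26)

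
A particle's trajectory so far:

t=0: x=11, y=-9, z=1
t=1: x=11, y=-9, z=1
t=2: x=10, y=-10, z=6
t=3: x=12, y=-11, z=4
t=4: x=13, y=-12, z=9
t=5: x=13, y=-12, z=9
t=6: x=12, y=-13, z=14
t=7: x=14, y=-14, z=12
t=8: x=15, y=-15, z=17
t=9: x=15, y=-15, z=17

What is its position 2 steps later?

Step-to-step displacements: (+0, +0, +0), (-1, -1, +5), (+2, -1, -2), (+1, -1, +5), (+0, +0, +0), (-1, -1, +5), (+2, -1, -2), (+1, -1, +5), (+0, +0, +0) — a repeating cycle of length 4.
step 10: apply (-1, -1, +5) → x=14, y=-16, z=22
step 11: apply (+2, -1, -2) → x=16, y=-17, z=20

x=16, y=-17, z=20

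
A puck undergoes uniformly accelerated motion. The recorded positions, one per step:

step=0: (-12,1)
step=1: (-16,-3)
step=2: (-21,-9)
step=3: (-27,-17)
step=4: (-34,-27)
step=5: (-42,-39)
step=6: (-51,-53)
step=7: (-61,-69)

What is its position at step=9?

Taking differences between consecutive positions: (-4,-4), (-5,-6), (-6,-8), (-7,-10), (-8,-12), (-9,-14), (-10,-16). These grow by (-1,-2) each step.
step 8: (-61,-69) + (-11,-18) → (-72,-87)
step 9: (-72,-87) + (-12,-20) → (-84,-107)

(-84,-107)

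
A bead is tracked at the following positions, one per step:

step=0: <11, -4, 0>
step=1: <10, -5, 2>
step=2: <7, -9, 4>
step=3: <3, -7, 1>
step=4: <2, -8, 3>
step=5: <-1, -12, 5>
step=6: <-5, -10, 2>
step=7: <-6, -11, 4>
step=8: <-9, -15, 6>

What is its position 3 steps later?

Differencing gives <-1, -1, +2>, <-3, -4, +2>, <-4, +2, -3>, <-1, -1, +2>, <-3, -4, +2>, <-4, +2, -3>, <-1, -1, +2>, <-3, -4, +2>. This is the pattern <-1, -1, +2>, <-3, -4, +2>, <-4, +2, -3> repeated.
step 9: apply <-4, +2, -3> → <-13, -13, 3>
step 10: apply <-1, -1, +2> → <-14, -14, 5>
step 11: apply <-3, -4, +2> → <-17, -18, 7>

<-17, -18, 7>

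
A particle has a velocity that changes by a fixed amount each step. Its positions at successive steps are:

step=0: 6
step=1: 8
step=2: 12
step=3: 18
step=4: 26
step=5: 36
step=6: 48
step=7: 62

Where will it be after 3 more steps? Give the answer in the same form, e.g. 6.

116

Successive displacements: +2, +4, +6, +8, +10, +12, +14 — each changes by +2.
step 8: 62 + 16 → 78
step 9: 78 + 18 → 96
step 10: 96 + 20 → 116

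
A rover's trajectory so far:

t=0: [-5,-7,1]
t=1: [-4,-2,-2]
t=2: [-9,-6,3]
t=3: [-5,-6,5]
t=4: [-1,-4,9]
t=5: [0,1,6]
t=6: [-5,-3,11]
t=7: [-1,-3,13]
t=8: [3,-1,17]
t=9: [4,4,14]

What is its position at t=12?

Differencing gives [+1,+5,-3], [-5,-4,+5], [+4,+0,+2], [+4,+2,+4], [+1,+5,-3], [-5,-4,+5], [+4,+0,+2], [+4,+2,+4], [+1,+5,-3]. This is the pattern [+1,+5,-3], [-5,-4,+5], [+4,+0,+2], [+4,+2,+4] repeated.
step 10: apply [-5,-4,+5] → [-1,0,19]
step 11: apply [+4,+0,+2] → [3,0,21]
step 12: apply [+4,+2,+4] → [7,2,25]

[7,2,25]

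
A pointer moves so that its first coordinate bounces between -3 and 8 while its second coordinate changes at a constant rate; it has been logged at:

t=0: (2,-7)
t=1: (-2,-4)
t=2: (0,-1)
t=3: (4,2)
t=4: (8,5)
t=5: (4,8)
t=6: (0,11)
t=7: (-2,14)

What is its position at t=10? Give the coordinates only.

(6,23)

The first coordinate travels 4 per step and bounces off the walls at -3 and 8.
  step 8: -2 → 2
  step 9: 2 → 6
  step 10: 6 → 6
The second coordinate changes by +3 each step: at step 10 it is 23.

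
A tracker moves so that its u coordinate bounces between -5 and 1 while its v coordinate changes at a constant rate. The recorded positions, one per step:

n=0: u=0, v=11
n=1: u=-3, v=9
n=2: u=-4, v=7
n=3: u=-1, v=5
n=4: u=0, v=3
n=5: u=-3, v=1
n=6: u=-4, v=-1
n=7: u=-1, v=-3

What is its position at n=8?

The u coordinate reflects between -5 and 1, moving 3 per step.
  step 8: -1 → 0
The v coordinate changes by -2 each step: at step 8 it is -5.

u=0, v=-5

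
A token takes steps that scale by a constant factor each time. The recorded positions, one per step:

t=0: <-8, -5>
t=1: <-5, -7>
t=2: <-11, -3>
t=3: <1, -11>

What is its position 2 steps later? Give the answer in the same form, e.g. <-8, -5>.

Consecutive displacements <+3, -2>, <-6, +4>, <+12, -8> scale by a factor of -2 each step.
step 4: <1, -11> + <-24, +16> → <-23, 5>
step 5: <-23, 5> + <+48, -32> → <25, -27>

<25, -27>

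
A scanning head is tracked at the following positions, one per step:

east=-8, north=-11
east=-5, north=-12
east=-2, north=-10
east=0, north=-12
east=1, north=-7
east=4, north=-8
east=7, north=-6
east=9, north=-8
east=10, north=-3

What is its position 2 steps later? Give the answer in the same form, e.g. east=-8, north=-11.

east=16, north=-2

Differencing gives (+3, -1), (+3, +2), (+2, -2), (+1, +5), (+3, -1), (+3, +2), (+2, -2), (+1, +5). This is the pattern (+3, -1), (+3, +2), (+2, -2), (+1, +5) repeated.
step 9: apply (+3, -1) → east=13, north=-4
step 10: apply (+3, +2) → east=16, north=-2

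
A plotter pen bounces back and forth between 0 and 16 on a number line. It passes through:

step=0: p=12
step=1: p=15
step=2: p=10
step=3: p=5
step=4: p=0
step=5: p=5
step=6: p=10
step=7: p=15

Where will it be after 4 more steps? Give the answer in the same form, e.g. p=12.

p=3

The value reflects between 0 and 16, moving 5 per step.
  step 8: 15 → 12
  step 9: 12 → 7
  step 10: 7 → 2
  step 11: 2 → 3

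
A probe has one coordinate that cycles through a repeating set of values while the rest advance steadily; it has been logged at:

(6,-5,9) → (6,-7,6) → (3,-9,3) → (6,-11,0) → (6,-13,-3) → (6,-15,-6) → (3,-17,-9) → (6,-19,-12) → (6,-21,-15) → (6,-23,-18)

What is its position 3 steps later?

(6,-29,-27)

The first coordinate repeats the cycle [6, 6, 3, 6] with period 4; step 12 mod 4 = 0, giving 6.
The second coordinate changes by -2 each step, so at step 12 it is -5 + 12·(-2) = -29.
The third coordinate changes by -3 each step, so at step 12 it is 9 + 12·(-3) = -27.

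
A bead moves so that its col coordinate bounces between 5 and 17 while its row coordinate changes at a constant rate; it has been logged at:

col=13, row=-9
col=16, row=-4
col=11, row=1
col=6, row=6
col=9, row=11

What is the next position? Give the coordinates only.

col=14, row=16

The col coordinate reflects between 5 and 17, moving 5 per step.
  step 5: 9 → 14
The row coordinate changes by +5 each step: at step 5 it is 16.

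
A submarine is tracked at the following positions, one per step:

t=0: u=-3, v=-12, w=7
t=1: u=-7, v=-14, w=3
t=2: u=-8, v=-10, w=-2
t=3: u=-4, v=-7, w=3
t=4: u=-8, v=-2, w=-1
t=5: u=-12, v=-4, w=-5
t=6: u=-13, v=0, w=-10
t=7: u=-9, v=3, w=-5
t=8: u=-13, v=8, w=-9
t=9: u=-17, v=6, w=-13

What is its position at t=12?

Step-to-step displacements: (-4, -2, -4), (-1, +4, -5), (+4, +3, +5), (-4, +5, -4), (-4, -2, -4), (-1, +4, -5), (+4, +3, +5), (-4, +5, -4), (-4, -2, -4) — a repeating cycle of length 4.
step 10: apply (-1, +4, -5) → u=-18, v=10, w=-18
step 11: apply (+4, +3, +5) → u=-14, v=13, w=-13
step 12: apply (-4, +5, -4) → u=-18, v=18, w=-17

u=-18, v=18, w=-17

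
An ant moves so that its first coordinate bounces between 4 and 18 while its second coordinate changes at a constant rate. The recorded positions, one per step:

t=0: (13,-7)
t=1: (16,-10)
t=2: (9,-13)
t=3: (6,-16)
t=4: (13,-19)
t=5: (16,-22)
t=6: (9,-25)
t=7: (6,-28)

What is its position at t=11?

(6,-40)

The first coordinate reflects between 4 and 18, moving 7 per step.
  step 8: 6 → 13
  step 9: 13 → 16
  step 10: 16 → 9
  step 11: 9 → 6
The second coordinate changes by -3 each step: at step 11 it is -40.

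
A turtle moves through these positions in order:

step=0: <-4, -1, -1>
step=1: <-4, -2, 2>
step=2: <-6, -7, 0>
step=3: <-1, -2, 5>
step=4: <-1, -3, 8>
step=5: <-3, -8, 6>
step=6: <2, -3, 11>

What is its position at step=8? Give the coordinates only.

The moves between consecutive positions are <+0, -1, +3>, <-2, -5, -2>, <+5, +5, +5>, <+0, -1, +3>, <-2, -5, -2>, <+5, +5, +5>; they repeat the 3-cycle [<+0, -1, +3>, <-2, -5, -2>, <+5, +5, +5>].
step 7: apply <+0, -1, +3> → <2, -4, 14>
step 8: apply <-2, -5, -2> → <0, -9, 12>

<0, -9, 12>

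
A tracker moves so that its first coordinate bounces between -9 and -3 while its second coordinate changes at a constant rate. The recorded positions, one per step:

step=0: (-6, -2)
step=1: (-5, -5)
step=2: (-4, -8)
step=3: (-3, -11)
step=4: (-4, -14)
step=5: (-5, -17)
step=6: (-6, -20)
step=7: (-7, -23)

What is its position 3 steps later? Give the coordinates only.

(-8, -32)

The first coordinate travels 1 per step and bounces off the walls at -9 and -3.
  step 8: -7 → -8
  step 9: -8 → -9
  step 10: -9 → -8
The second coordinate changes by -3 each step: at step 10 it is -32.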